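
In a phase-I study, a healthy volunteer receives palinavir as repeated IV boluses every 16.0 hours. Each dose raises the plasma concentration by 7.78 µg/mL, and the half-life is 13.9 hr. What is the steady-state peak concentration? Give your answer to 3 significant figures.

k = ln 2 / 13.9 = 0.04987 hr⁻¹
Fraction remaining after one interval: e^(−kτ) = e^(−0.04987 × 16.0) = 0.4503
R = 1 / (1 − 0.4503) = 1.819
Css,max = 7.78 × 1.819 ≈ 14.2 µg/mL

14.2 µg/mL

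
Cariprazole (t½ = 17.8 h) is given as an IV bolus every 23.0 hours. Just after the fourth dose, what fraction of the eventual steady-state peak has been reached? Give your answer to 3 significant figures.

0.972

k = ln 2 / 17.8 = 0.03894 h⁻¹
f_n = 1 − e^(−nkτ) = 1 − e^(−4 × 0.03894 × 23.0) = 1 − e^(−3.583) = 1 − 0.02780 ≈ 0.972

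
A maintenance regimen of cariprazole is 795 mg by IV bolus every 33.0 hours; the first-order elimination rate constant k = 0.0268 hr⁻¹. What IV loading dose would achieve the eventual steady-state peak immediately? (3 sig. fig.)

1350 mg

Accumulation ratio R = 1 / (1 − e^(−kτ)) = 1 / (1 − e^(−0.02680×33.0)) = 1 / (1 − 0.4130) = 1.703
Loading dose = maintenance dose × R = 795 × 1.703 ≈ 1350 mg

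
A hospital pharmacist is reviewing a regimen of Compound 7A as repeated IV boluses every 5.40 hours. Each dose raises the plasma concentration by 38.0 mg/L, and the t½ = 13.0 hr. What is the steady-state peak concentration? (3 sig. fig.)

k = ln 2 / 13.0 = 0.05332 hr⁻¹
Fraction remaining after one interval: e^(−kτ) = e^(−0.05332 × 5.40) = 0.7498
R = 1 / (1 − 0.7498) = 3.997
Css,max = 38.0 × 3.997 ≈ 152 mg/L

152 mg/L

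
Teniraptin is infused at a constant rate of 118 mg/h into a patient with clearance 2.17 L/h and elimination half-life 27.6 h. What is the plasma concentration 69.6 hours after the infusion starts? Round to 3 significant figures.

Css = rate / CL = 118 / 2.17 = 54.38 mg/L
k = ln 2 / 27.6 = 0.02511 h⁻¹
C(t) = Css (1 − e^(−kt)) = 54.38 × (1 − e^(−1.748)) = 54.38 × 0.8259 ≈ 44.9 mg/L

44.9 mg/L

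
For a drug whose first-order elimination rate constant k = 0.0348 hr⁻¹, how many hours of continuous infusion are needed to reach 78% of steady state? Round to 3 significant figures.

f = 1 − e^(−kt)  ⇒  t = −ln(1 − f) / k
t = −ln(1 − 0.78) / 0.03480 = 1.514 / 0.03480 ≈ 43.5 hours

43.5 hours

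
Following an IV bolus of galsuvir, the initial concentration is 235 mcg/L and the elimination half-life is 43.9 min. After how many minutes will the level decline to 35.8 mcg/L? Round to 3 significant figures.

119 minutes

k = ln 2 / 43.9 = 0.01579 min⁻¹
C(t) = C₀ e^(−kt)  ⇒  t = ln(C₀/C) / k
t = ln(235/35.8) / 0.01579 = 1.882 / 0.01579 ≈ 119 minutes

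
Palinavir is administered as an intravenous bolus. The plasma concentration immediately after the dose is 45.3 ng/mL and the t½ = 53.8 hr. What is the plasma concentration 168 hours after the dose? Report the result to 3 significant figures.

k = ln 2 / 53.8 = 0.01288 hr⁻¹
168 hr is 3.123 half-lives, so C = 45.3 × (1/2)^3.123 = 45.3 × 0.1148 ≈ 5.20 ng/mL

5.20 ng/mL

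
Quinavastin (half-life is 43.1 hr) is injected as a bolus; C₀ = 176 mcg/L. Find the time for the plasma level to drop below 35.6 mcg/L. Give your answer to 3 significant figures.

k = ln 2 / 43.1 = 0.01608 hr⁻¹
C(t) = C₀ e^(−kt)  ⇒  t = ln(C₀/C) / k
t = ln(176/35.6) / 0.01608 = 1.598 / 0.01608 ≈ 99.4 hours

99.4 hours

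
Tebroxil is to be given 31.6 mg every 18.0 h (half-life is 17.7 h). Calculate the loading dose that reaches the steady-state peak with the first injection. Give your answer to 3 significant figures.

k = ln 2 / 17.7 = 0.03916 h⁻¹
Accumulation ratio R = 1 / (1 − e^(−kτ)) = 1 / (1 − e^(−0.03916×18.0)) = 1 / (1 − 0.4942) = 1.977
Loading dose = maintenance dose × R = 31.6 × 1.977 ≈ 62.5 mg

62.5 mg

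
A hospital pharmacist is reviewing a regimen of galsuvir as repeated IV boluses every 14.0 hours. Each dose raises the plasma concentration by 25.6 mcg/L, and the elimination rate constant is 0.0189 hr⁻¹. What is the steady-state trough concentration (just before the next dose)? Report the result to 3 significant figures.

Fraction remaining after one interval: e^(−kτ) = e^(−0.01890 × 14.0) = 0.7675
R = 1 / (1 − 0.7675) = 4.301
Css,max = 25.6 × 4.301 = 110.1 mcg/L
Css,min = Css,max × e^(−kτ) = 110.1 × 0.7675 ≈ 84.5 mcg/L

84.5 mcg/L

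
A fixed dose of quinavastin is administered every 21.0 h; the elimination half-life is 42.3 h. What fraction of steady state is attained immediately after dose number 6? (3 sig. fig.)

0.873

k = ln 2 / 42.3 = 0.01639 h⁻¹
f_n = 1 − e^(−nkτ) = 1 − e^(−6 × 0.01639 × 21.0) = 1 − e^(−2.065) = 1 − 0.1269 ≈ 0.873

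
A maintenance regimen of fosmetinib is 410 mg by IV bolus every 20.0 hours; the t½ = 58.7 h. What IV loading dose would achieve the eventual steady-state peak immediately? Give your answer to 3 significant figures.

k = ln 2 / 58.7 = 0.01181 h⁻¹
Accumulation ratio R = 1 / (1 − e^(−kτ)) = 1 / (1 − e^(−0.01181×20.0)) = 1 / (1 − 0.7896) = 4.754
Loading dose = maintenance dose × R = 410 × 4.754 ≈ 1950 mg

1950 mg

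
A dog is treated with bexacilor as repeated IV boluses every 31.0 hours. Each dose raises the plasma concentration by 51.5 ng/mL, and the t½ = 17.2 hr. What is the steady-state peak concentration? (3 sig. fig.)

72.2 ng/mL

k = ln 2 / 17.2 = 0.04030 hr⁻¹
Fraction remaining after one interval: e^(−kτ) = e^(−0.04030 × 31.0) = 0.2867
R = 1 / (1 − 0.2867) = 1.402
Css,max = 51.5 × 1.402 ≈ 72.2 ng/mL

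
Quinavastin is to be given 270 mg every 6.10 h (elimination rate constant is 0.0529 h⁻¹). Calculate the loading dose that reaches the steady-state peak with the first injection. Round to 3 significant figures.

Accumulation ratio R = 1 / (1 − e^(−kτ)) = 1 / (1 − e^(−0.05290×6.10)) = 1 / (1 − 0.7242) = 3.626
Loading dose = maintenance dose × R = 270 × 3.626 ≈ 979 mg

979 mg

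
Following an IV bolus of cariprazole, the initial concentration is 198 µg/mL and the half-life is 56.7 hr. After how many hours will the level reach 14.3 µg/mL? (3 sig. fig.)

k = ln 2 / 56.7 = 0.01222 hr⁻¹
C(t) = C₀ e^(−kt)  ⇒  t = ln(C₀/C) / k
t = ln(198/14.3) / 0.01222 = 2.628 / 0.01222 ≈ 215 hours

215 hours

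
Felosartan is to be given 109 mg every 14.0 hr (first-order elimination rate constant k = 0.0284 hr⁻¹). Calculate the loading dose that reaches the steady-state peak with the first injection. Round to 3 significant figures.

Accumulation ratio R = 1 / (1 − e^(−kτ)) = 1 / (1 − e^(−0.02840×14.0)) = 1 / (1 − 0.6719) = 3.048
Loading dose = maintenance dose × R = 109 × 3.048 ≈ 332 mg

332 mg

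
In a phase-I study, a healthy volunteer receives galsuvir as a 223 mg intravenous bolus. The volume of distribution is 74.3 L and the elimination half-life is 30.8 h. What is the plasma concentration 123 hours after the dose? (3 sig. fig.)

0.188 mg/L

C₀ = dose / V = 223 / 74.3 = 3.001 mg/L
k = ln 2 / 30.8 = 0.02250 h⁻¹
C(t) = C₀ e^(−kt) = 3.001 × e^(−0.02250 × 123) = 3.001 × e^(−2.768) = 3.001 × 0.06278 ≈ 0.188 mg/L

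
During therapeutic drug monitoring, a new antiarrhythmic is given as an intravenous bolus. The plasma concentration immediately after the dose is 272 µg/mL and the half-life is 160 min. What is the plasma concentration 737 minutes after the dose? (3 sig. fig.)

k = ln 2 / 160 = 0.004332 min⁻¹
C(t) = C₀ e^(−kt) = 272 × e^(−0.004332 × 737) = 272 × e^(−3.193) = 272 × 0.04106 ≈ 11.2 µg/mL

11.2 µg/mL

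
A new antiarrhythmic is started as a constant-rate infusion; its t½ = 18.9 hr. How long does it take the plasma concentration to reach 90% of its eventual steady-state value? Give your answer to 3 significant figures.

k = ln 2 / 18.9 = 0.03667 hr⁻¹
f = 1 − e^(−kt)  ⇒  t = −ln(1 − f) / k
t = −ln(1 − 0.9) / 0.03667 = 2.303 / 0.03667 ≈ 62.8 hours

62.8 hours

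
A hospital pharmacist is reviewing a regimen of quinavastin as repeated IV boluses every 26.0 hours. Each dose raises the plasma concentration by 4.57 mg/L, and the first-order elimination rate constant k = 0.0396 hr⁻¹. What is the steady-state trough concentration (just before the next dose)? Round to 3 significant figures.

2.54 mg/L

Fraction remaining after one interval: e^(−kτ) = e^(−0.03960 × 26.0) = 0.3571
R = 1 / (1 − 0.3571) = 1.556
Css,max = 4.57 × 1.556 = 7.109 mg/L
Css,min = Css,max × e^(−kτ) = 7.109 × 0.3571 ≈ 2.54 mg/L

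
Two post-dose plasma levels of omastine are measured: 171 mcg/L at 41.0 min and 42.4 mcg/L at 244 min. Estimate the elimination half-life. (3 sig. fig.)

101 minutes

k = ln(C₁/C₂) / (t₂ − t₁) = ln(171/42.4) / (244 − 41.0)
  = 1.395 / 203.0 = 0.006870 min⁻¹
t½ = ln 2 / k = ln 2 / 0.006870 ≈ 101 minutes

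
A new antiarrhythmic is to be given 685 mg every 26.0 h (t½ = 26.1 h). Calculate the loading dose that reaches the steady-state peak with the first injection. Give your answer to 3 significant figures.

1370 mg

k = ln 2 / 26.1 = 0.02656 h⁻¹
Accumulation ratio R = 1 / (1 − e^(−kτ)) = 1 / (1 − e^(−0.02656×26.0)) = 1 / (1 − 0.5013) = 2.005
Loading dose = maintenance dose × R = 685 × 2.005 ≈ 1370 mg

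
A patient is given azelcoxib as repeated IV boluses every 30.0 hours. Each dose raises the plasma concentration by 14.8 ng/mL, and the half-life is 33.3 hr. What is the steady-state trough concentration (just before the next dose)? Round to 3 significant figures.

17.1 ng/mL

k = ln 2 / 33.3 = 0.02082 hr⁻¹
Fraction remaining after one interval: e^(−kτ) = e^(−0.02082 × 30.0) = 0.5356
R = 1 / (1 − 0.5356) = 2.153
Css,max = 14.8 × 2.153 = 31.87 ng/mL
Css,min = Css,max × e^(−kτ) = 31.87 × 0.5356 ≈ 17.1 ng/mL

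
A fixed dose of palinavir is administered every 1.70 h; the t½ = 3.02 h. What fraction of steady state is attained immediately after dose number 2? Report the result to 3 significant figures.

0.542

k = ln 2 / 3.02 = 0.2295 h⁻¹
f_n = 1 − e^(−nkτ) = 1 − e^(−2 × 0.2295 × 1.70) = 1 − e^(−0.7804) = 1 − 0.4582 ≈ 0.542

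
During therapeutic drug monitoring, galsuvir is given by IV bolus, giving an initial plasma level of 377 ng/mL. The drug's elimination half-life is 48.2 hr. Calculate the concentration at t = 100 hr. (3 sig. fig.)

k = ln 2 / 48.2 = 0.01438 hr⁻¹
100 hr is 2.075 half-lives, so C = 377 × (1/2)^2.075 = 377 × 0.2374 ≈ 89.5 ng/mL

89.5 ng/mL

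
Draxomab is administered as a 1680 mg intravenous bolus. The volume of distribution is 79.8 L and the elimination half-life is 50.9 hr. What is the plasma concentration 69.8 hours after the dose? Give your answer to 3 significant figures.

C₀ = dose / V = 1680 / 79.8 = 21.05 mg/L
k = ln 2 / 50.9 = 0.01362 hr⁻¹
C(t) = C₀ e^(−kt) = 21.05 × e^(−0.01362 × 69.8) = 21.05 × e^(−0.9505) = 21.05 × 0.3865 ≈ 8.14 mg/L

8.14 mg/L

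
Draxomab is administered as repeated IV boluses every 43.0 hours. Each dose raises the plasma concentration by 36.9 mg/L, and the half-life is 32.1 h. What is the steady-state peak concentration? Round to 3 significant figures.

61.0 mg/L

k = ln 2 / 32.1 = 0.02159 h⁻¹
Fraction remaining after one interval: e^(−kτ) = e^(−0.02159 × 43.0) = 0.3951
R = 1 / (1 − 0.3951) = 1.653
Css,max = 36.9 × 1.653 ≈ 61.0 mg/L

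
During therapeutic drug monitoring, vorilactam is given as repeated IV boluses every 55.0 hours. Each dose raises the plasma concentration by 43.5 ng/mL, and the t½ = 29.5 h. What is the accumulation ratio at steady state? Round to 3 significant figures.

k = ln 2 / 29.5 = 0.02350 h⁻¹
Fraction remaining after one interval: e^(−kτ) = e^(−0.02350 × 55.0) = 0.2746
R = 1 / (1 − 0.2746) = 1 / 0.7254 ≈ 1.38

1.38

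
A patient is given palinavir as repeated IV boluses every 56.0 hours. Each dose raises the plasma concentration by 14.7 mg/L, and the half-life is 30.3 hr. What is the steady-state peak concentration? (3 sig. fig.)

20.4 mg/L

k = ln 2 / 30.3 = 0.02288 hr⁻¹
Fraction remaining after one interval: e^(−kτ) = e^(−0.02288 × 56.0) = 0.2777
R = 1 / (1 − 0.2777) = 1.385
Css,max = 14.7 × 1.385 ≈ 20.4 mg/L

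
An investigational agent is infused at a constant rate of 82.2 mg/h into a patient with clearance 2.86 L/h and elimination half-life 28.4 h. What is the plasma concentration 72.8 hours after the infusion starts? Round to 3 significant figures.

Css = rate / CL = 82.2 / 2.86 = 28.74 mg/L
k = ln 2 / 28.4 = 0.02441 h⁻¹
C(t) = Css (1 − e^(−kt)) = 28.74 × (1 − e^(−1.777)) = 28.74 × 0.8308 ≈ 23.9 mg/L

23.9 mg/L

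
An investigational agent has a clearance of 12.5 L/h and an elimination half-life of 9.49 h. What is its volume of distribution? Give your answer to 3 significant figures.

k = ln 2 / t½ = ln 2 / 9.49 = 0.07304 h⁻¹
V = CL / k = 12.5 / 0.07304 ≈ 171 L

171 L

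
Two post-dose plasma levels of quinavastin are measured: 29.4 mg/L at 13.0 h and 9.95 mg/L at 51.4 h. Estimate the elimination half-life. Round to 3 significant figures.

k = ln(C₁/C₂) / (t₂ − t₁) = ln(29.4/9.95) / (51.4 − 13.0)
  = 1.083 / 38.40 = 0.02821 h⁻¹
t½ = ln 2 / k = ln 2 / 0.02821 ≈ 24.6 hours

24.6 hours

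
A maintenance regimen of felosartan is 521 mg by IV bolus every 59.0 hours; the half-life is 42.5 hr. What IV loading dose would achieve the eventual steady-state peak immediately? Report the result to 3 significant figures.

k = ln 2 / 42.5 = 0.01631 hr⁻¹
Accumulation ratio R = 1 / (1 − e^(−kτ)) = 1 / (1 − e^(−0.01631×59.0)) = 1 / (1 − 0.3820) = 1.618
Loading dose = maintenance dose × R = 521 × 1.618 ≈ 843 mg

843 mg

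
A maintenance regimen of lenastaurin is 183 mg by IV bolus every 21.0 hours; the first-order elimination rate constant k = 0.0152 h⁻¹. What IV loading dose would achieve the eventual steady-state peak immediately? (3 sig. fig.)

Accumulation ratio R = 1 / (1 − e^(−kτ)) = 1 / (1 − e^(−0.01520×21.0)) = 1 / (1 − 0.7267) = 3.659
Loading dose = maintenance dose × R = 183 × 3.659 ≈ 670 mg

670 mg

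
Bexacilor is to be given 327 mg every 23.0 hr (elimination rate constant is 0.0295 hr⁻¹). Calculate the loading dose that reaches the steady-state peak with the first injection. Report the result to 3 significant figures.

Accumulation ratio R = 1 / (1 − e^(−kτ)) = 1 / (1 − e^(−0.02950×23.0)) = 1 / (1 − 0.5074) = 2.030
Loading dose = maintenance dose × R = 327 × 2.030 ≈ 664 mg

664 mg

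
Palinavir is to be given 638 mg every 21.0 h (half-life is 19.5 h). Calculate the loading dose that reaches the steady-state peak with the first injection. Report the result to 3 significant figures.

k = ln 2 / 19.5 = 0.03555 h⁻¹
Accumulation ratio R = 1 / (1 − e^(−kτ)) = 1 / (1 − e^(−0.03555×21.0)) = 1 / (1 − 0.4740) = 1.901
Loading dose = maintenance dose × R = 638 × 1.901 ≈ 1210 mg

1210 mg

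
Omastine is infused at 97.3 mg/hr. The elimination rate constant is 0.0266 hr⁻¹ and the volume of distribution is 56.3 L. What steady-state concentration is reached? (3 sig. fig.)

65.0 µg/mL

CL = k · V = 0.0266 × 56.3 = 1.498 L/hr
Css = rate / CL = 97.3 / 1.498 ≈ 65.0 µg/mL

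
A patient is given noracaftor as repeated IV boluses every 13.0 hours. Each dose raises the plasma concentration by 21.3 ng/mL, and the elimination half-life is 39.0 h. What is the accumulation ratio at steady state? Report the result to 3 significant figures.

k = ln 2 / 39.0 = 0.01777 h⁻¹
Fraction remaining after one interval: e^(−kτ) = e^(−0.01777 × 13.0) = 0.7937
R = 1 / (1 − 0.7937) = 1 / 0.2063 ≈ 4.85

4.85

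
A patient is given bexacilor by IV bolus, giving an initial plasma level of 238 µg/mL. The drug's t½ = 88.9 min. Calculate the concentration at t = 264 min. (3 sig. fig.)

k = ln 2 / 88.9 = 0.007797 min⁻¹
264 min is 2.970 half-lives, so C = 238 × (1/2)^2.970 = 238 × 0.1277 ≈ 30.4 µg/mL

30.4 µg/mL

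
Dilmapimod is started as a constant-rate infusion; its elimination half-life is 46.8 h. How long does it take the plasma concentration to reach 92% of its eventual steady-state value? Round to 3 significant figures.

171 hours

k = ln 2 / 46.8 = 0.01481 h⁻¹
f = 1 − e^(−kt)  ⇒  t = −ln(1 − f) / k
t = −ln(1 − 0.92) / 0.01481 = 2.526 / 0.01481 ≈ 171 hours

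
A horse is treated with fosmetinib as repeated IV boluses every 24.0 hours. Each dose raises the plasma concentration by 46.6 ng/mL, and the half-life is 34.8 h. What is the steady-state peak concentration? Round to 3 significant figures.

k = ln 2 / 34.8 = 0.01992 h⁻¹
Fraction remaining after one interval: e^(−kτ) = e^(−0.01992 × 24.0) = 0.6200
R = 1 / (1 − 0.6200) = 2.632
Css,max = 46.6 × 2.632 ≈ 123 ng/mL

123 ng/mL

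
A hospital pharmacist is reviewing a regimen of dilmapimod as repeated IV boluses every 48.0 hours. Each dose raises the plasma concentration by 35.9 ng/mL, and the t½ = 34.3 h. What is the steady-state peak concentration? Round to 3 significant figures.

k = ln 2 / 34.3 = 0.02021 h⁻¹
Fraction remaining after one interval: e^(−kτ) = e^(−0.02021 × 48.0) = 0.3791
R = 1 / (1 − 0.3791) = 1.611
Css,max = 35.9 × 1.611 ≈ 57.8 ng/mL

57.8 ng/mL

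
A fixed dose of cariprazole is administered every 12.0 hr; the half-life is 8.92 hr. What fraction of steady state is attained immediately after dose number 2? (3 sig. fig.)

0.845

k = ln 2 / 8.92 = 0.07771 hr⁻¹
f_n = 1 − e^(−nkτ) = 1 − e^(−2 × 0.07771 × 12.0) = 1 − e^(−1.865) = 1 − 0.1549 ≈ 0.845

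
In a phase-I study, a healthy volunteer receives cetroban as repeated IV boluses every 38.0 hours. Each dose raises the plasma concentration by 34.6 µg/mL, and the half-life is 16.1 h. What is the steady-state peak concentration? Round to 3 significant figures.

k = ln 2 / 16.1 = 0.04305 h⁻¹
Fraction remaining after one interval: e^(−kτ) = e^(−0.04305 × 38.0) = 0.1948
R = 1 / (1 − 0.1948) = 1.242
Css,max = 34.6 × 1.242 ≈ 43.0 µg/mL

43.0 µg/mL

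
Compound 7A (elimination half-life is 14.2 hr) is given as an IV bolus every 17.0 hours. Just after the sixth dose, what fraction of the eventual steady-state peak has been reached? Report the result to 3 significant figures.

0.993

k = ln 2 / 14.2 = 0.04881 hr⁻¹
f_n = 1 − e^(−nkτ) = 1 − e^(−6 × 0.04881 × 17.0) = 1 − e^(−4.979) = 1 − 0.006881 ≈ 0.993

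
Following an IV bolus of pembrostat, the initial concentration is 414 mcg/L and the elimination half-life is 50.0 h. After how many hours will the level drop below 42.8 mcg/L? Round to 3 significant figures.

164 hours

k = ln 2 / 50.0 = 0.01386 h⁻¹
C(t) = C₀ e^(−kt)  ⇒  t = ln(C₀/C) / k
t = ln(414/42.8) / 0.01386 = 2.269 / 0.01386 ≈ 164 hours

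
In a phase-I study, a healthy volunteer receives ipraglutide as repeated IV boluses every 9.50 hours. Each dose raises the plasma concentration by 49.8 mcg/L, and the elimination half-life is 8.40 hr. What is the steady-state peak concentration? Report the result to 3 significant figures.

k = ln 2 / 8.40 = 0.08252 hr⁻¹
Fraction remaining after one interval: e^(−kτ) = e^(−0.08252 × 9.50) = 0.4566
R = 1 / (1 − 0.4566) = 1.840
Css,max = 49.8 × 1.840 ≈ 91.6 mcg/L

91.6 mcg/L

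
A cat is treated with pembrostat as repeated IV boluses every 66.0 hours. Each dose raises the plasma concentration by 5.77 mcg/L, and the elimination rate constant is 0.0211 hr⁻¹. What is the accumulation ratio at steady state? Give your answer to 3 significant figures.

Fraction remaining after one interval: e^(−kτ) = e^(−0.02110 × 66.0) = 0.2484
R = 1 / (1 − 0.2484) = 1 / 0.7516 ≈ 1.33

1.33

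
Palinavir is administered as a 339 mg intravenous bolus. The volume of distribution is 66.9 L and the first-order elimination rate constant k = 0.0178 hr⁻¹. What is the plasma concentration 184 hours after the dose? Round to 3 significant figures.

C₀ = dose / V = 339 / 66.9 = 5.067 µg/mL
C(t) = C₀ e^(−kt) = 5.067 × e^(−0.01780 × 184) = 5.067 × e^(−3.275) = 5.067 × 0.03781 ≈ 0.192 µg/mL

0.192 µg/mL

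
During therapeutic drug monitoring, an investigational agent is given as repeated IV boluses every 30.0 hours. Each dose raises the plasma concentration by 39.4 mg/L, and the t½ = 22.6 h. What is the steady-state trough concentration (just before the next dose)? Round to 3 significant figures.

26.1 mg/L

k = ln 2 / 22.6 = 0.03067 h⁻¹
Fraction remaining after one interval: e^(−kτ) = e^(−0.03067 × 30.0) = 0.3985
R = 1 / (1 − 0.3985) = 1.662
Css,max = 39.4 × 1.662 = 65.50 mg/L
Css,min = Css,max × e^(−kτ) = 65.50 × 0.3985 ≈ 26.1 mg/L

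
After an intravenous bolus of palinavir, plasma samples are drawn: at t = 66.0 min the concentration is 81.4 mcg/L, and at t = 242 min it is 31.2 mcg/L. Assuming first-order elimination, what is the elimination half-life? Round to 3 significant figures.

k = ln(C₁/C₂) / (t₂ − t₁) = ln(81.4/31.2) / (242 − 66.0)
  = 0.9590 / 176.0 = 0.005449 min⁻¹
t½ = ln 2 / k = ln 2 / 0.005449 ≈ 127 minutes

127 minutes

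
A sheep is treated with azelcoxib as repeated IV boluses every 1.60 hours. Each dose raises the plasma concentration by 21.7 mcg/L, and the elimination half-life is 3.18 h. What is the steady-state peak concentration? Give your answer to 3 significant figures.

k = ln 2 / 3.18 = 0.2180 h⁻¹
Fraction remaining after one interval: e^(−kτ) = e^(−0.2180 × 1.60) = 0.7056
R = 1 / (1 − 0.7056) = 3.396
Css,max = 21.7 × 3.396 ≈ 73.7 mcg/L

73.7 mcg/L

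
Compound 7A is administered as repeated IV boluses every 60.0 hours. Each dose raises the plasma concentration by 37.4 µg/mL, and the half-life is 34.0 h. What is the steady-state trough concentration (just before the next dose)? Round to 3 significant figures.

15.6 µg/mL

k = ln 2 / 34.0 = 0.02039 h⁻¹
Fraction remaining after one interval: e^(−kτ) = e^(−0.02039 × 60.0) = 0.2943
R = 1 / (1 − 0.2943) = 1.417
Css,max = 37.4 × 1.417 = 53.00 µg/mL
Css,min = Css,max × e^(−kτ) = 53.00 × 0.2943 ≈ 15.6 µg/mL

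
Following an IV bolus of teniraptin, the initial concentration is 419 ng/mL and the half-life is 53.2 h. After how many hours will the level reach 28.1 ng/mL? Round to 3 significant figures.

k = ln 2 / 53.2 = 0.01303 h⁻¹
C(t) = C₀ e^(−kt)  ⇒  t = ln(C₀/C) / k
t = ln(419/28.1) / 0.01303 = 2.702 / 0.01303 ≈ 207 hours

207 hours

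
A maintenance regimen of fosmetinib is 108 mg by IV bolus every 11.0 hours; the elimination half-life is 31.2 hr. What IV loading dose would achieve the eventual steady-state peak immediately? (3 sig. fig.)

k = ln 2 / 31.2 = 0.02222 hr⁻¹
Accumulation ratio R = 1 / (1 − e^(−kτ)) = 1 / (1 − e^(−0.02222×11.0)) = 1 / (1 − 0.7832) = 4.612
Loading dose = maintenance dose × R = 108 × 4.612 ≈ 498 mg

498 mg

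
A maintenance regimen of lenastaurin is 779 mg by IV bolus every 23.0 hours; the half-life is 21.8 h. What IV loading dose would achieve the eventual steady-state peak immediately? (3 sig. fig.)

1500 mg

k = ln 2 / 21.8 = 0.03180 h⁻¹
Accumulation ratio R = 1 / (1 − e^(−kτ)) = 1 / (1 − e^(−0.03180×23.0)) = 1 / (1 − 0.4813) = 1.928
Loading dose = maintenance dose × R = 779 × 1.928 ≈ 1500 mg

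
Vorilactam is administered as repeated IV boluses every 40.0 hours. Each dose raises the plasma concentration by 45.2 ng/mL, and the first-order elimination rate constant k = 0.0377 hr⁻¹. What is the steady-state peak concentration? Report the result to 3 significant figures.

58.0 ng/mL

Fraction remaining after one interval: e^(−kτ) = e^(−0.03770 × 40.0) = 0.2214
R = 1 / (1 − 0.2214) = 1.284
Css,max = 45.2 × 1.284 ≈ 58.0 ng/mL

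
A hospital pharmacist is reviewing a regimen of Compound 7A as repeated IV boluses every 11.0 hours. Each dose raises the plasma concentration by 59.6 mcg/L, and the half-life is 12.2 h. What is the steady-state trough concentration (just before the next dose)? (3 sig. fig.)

68.6 mcg/L

k = ln 2 / 12.2 = 0.05682 h⁻¹
Fraction remaining after one interval: e^(−kτ) = e^(−0.05682 × 11.0) = 0.5353
R = 1 / (1 − 0.5353) = 2.152
Css,max = 59.6 × 2.152 = 128.2 mcg/L
Css,min = Css,max × e^(−kτ) = 128.2 × 0.5353 ≈ 68.6 mcg/L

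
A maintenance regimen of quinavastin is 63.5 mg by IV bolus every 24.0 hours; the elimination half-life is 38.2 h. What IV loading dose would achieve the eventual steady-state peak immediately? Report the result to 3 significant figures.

180 mg

k = ln 2 / 38.2 = 0.01815 h⁻¹
Accumulation ratio R = 1 / (1 − e^(−kτ)) = 1 / (1 − e^(−0.01815×24.0)) = 1 / (1 − 0.6470) = 2.832
Loading dose = maintenance dose × R = 63.5 × 2.832 ≈ 180 mg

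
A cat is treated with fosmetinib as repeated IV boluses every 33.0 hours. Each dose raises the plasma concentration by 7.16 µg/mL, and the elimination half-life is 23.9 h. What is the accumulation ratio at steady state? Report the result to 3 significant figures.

k = ln 2 / 23.9 = 0.02900 h⁻¹
Fraction remaining after one interval: e^(−kτ) = e^(−0.02900 × 33.0) = 0.3840
R = 1 / (1 − 0.3840) = 1 / 0.6160 ≈ 1.62

1.62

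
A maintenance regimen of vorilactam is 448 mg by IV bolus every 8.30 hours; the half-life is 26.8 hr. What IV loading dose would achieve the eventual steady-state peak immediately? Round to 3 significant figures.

2320 mg

k = ln 2 / 26.8 = 0.02586 hr⁻¹
Accumulation ratio R = 1 / (1 − e^(−kτ)) = 1 / (1 − e^(−0.02586×8.30)) = 1 / (1 − 0.8068) = 5.176
Loading dose = maintenance dose × R = 448 × 5.176 ≈ 2320 mg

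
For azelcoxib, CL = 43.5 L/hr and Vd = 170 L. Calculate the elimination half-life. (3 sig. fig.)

k = CL / V = 43.5 / 170 = 0.2559 hr⁻¹
t½ = ln 2 / k = ln 2 / 0.2559 ≈ 2.71 hours

2.71 hours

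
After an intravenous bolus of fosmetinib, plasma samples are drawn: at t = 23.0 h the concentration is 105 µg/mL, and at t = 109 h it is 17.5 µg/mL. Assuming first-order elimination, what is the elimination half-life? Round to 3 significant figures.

k = ln(C₁/C₂) / (t₂ − t₁) = ln(105/17.5) / (109 − 23.0)
  = 1.792 / 86.00 = 0.02083 h⁻¹
t½ = ln 2 / k = ln 2 / 0.02083 ≈ 33.3 hours

33.3 hours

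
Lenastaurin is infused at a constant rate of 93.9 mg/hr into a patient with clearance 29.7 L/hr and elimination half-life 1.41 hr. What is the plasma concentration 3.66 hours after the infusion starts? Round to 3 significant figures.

Css = rate / CL = 93.9 / 29.7 = 3.162 µg/mL
k = ln 2 / 1.41 = 0.4916 hr⁻¹
C(t) = Css (1 − e^(−kt)) = 3.162 × (1 − e^(−1.799)) = 3.162 × 0.8346 ≈ 2.64 µg/mL

2.64 µg/mL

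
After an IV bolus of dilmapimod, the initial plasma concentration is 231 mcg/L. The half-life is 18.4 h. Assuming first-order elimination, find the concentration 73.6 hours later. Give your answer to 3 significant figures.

k = ln 2 / 18.4 = 0.03767 h⁻¹
73.6 h is 4.000 half-lives, so C = 231 × (1/2)^4.000 = 231 × 0.06250 ≈ 14.4 mcg/L

14.4 mcg/L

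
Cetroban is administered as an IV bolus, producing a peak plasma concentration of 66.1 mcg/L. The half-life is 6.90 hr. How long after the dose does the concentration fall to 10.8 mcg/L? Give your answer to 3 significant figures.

k = ln 2 / 6.90 = 0.1005 hr⁻¹
C(t) = C₀ e^(−kt)  ⇒  t = ln(C₀/C) / k
t = ln(66.1/10.8) / 0.1005 = 1.812 / 0.1005 ≈ 18.0 hours

18.0 hours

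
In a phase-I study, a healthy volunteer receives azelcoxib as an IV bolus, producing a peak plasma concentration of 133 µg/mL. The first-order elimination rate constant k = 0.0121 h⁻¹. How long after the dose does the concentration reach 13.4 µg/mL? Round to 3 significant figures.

C(t) = C₀ e^(−kt)  ⇒  t = ln(C₀/C) / k
t = ln(133/13.4) / 0.01210 = 2.295 / 0.01210 ≈ 190 hours

190 hours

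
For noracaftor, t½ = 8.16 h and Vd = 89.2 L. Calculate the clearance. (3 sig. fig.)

k = ln 2 / t½ = ln 2 / 8.16 = 0.08494 h⁻¹
CL = k · V = 0.08494 × 89.2 ≈ 7.58 L/h

7.58 L/h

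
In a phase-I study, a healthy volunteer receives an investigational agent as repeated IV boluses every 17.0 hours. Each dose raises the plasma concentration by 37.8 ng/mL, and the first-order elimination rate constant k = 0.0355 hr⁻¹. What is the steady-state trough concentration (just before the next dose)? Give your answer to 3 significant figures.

45.6 ng/mL

Fraction remaining after one interval: e^(−kτ) = e^(−0.03550 × 17.0) = 0.5469
R = 1 / (1 − 0.5469) = 2.207
Css,max = 37.8 × 2.207 = 83.42 ng/mL
Css,min = Css,max × e^(−kτ) = 83.42 × 0.5469 ≈ 45.6 ng/mL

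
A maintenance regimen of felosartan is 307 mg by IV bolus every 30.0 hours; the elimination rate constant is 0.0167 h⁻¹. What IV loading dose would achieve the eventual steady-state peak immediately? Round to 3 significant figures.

779 mg

Accumulation ratio R = 1 / (1 − e^(−kτ)) = 1 / (1 − e^(−0.01670×30.0)) = 1 / (1 − 0.6059) = 2.538
Loading dose = maintenance dose × R = 307 × 2.538 ≈ 779 mg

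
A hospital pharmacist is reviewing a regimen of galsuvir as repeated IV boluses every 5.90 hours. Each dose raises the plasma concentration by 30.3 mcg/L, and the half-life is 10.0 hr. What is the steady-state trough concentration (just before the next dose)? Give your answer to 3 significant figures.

60.0 mcg/L

k = ln 2 / 10.0 = 0.06931 hr⁻¹
Fraction remaining after one interval: e^(−kτ) = e^(−0.06931 × 5.90) = 0.6643
R = 1 / (1 − 0.6643) = 2.979
Css,max = 30.3 × 2.979 = 90.27 mcg/L
Css,min = Css,max × e^(−kτ) = 90.27 × 0.6643 ≈ 60.0 mcg/L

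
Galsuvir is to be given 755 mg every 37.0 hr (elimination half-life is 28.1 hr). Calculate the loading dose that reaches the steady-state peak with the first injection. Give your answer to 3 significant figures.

1260 mg

k = ln 2 / 28.1 = 0.02467 hr⁻¹
Accumulation ratio R = 1 / (1 − e^(−kτ)) = 1 / (1 − e^(−0.02467×37.0)) = 1 / (1 − 0.4014) = 1.671
Loading dose = maintenance dose × R = 755 × 1.671 ≈ 1260 mg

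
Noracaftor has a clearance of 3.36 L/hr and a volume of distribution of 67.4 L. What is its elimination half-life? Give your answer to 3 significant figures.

13.9 hours

k = CL / V = 3.36 / 67.4 = 0.04985 hr⁻¹
t½ = ln 2 / k = ln 2 / 0.04985 ≈ 13.9 hours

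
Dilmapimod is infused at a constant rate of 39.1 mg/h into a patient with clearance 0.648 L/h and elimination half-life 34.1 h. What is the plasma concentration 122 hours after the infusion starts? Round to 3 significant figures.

55.3 mg/L

Css = rate / CL = 39.1 / 0.648 = 60.34 mg/L
k = ln 2 / 34.1 = 0.02033 h⁻¹
C(t) = Css (1 − e^(−kt)) = 60.34 × (1 − e^(−2.480)) = 60.34 × 0.9162 ≈ 55.3 mg/L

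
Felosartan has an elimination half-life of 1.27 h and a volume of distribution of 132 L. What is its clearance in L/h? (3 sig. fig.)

k = ln 2 / t½ = ln 2 / 1.27 = 0.5458 h⁻¹
CL = k · V = 0.5458 × 132 ≈ 72.0 L/h

72.0 L/h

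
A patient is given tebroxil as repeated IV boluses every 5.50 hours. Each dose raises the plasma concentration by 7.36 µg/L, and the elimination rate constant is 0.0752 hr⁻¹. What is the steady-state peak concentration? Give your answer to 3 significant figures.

Fraction remaining after one interval: e^(−kτ) = e^(−0.07520 × 5.50) = 0.6613
R = 1 / (1 − 0.6613) = 2.952
Css,max = 7.36 × 2.952 ≈ 21.7 µg/L

21.7 µg/L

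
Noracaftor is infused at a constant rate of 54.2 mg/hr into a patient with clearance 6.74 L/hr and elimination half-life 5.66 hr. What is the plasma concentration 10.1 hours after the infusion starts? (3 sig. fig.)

Css = rate / CL = 54.2 / 6.74 = 8.042 µg/mL
k = ln 2 / 5.66 = 0.1225 hr⁻¹
C(t) = Css (1 − e^(−kt)) = 8.042 × (1 − e^(−1.237)) = 8.042 × 0.7097 ≈ 5.71 µg/mL

5.71 µg/mL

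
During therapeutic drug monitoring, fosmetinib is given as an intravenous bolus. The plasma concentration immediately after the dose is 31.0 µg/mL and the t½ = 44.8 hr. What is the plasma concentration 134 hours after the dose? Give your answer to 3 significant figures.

k = ln 2 / 44.8 = 0.01547 hr⁻¹
C(t) = C₀ e^(−kt) = 31.0 × e^(−0.01547 × 134) = 31.0 × e^(−2.073) = 31.0 × 0.1258 ≈ 3.90 µg/mL

3.90 µg/mL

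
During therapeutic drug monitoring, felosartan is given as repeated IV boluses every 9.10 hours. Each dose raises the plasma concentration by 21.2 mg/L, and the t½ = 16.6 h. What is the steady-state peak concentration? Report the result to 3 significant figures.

67.1 mg/L

k = ln 2 / 16.6 = 0.04176 h⁻¹
Fraction remaining after one interval: e^(−kτ) = e^(−0.04176 × 9.10) = 0.6839
R = 1 / (1 − 0.6839) = 3.163
Css,max = 21.2 × 3.163 ≈ 67.1 mg/L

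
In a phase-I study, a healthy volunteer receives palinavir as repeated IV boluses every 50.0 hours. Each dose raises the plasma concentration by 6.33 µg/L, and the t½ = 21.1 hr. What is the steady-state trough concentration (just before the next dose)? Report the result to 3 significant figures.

1.52 µg/L

k = ln 2 / 21.1 = 0.03285 hr⁻¹
Fraction remaining after one interval: e^(−kτ) = e^(−0.03285 × 50.0) = 0.1935
R = 1 / (1 − 0.1935) = 1.240
Css,max = 6.33 × 1.240 = 7.849 µg/L
Css,min = Css,max × e^(−kτ) = 7.849 × 0.1935 ≈ 1.52 µg/L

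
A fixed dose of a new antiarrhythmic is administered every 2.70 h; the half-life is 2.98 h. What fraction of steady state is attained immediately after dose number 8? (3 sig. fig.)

k = ln 2 / 2.98 = 0.2326 h⁻¹
f_n = 1 − e^(−nkτ) = 1 − e^(−8 × 0.2326 × 2.70) = 1 − e^(−5.024) = 1 − 0.006577 ≈ 0.993

0.993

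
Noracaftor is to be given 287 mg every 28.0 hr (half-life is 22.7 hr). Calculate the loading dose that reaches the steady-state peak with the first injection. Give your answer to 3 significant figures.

499 mg

k = ln 2 / 22.7 = 0.03054 hr⁻¹
Accumulation ratio R = 1 / (1 − e^(−kτ)) = 1 / (1 − e^(−0.03054×28.0)) = 1 / (1 − 0.4253) = 1.740
Loading dose = maintenance dose × R = 287 × 1.740 ≈ 499 mg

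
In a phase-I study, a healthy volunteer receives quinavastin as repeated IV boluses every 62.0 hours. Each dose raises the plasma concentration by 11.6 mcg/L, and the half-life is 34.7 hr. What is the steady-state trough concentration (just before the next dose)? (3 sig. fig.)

k = ln 2 / 34.7 = 0.01998 hr⁻¹
Fraction remaining after one interval: e^(−kτ) = e^(−0.01998 × 62.0) = 0.2898
R = 1 / (1 − 0.2898) = 1.408
Css,max = 11.6 × 1.408 = 16.33 mcg/L
Css,min = Css,max × e^(−kτ) = 16.33 × 0.2898 ≈ 4.73 mcg/L

4.73 mcg/L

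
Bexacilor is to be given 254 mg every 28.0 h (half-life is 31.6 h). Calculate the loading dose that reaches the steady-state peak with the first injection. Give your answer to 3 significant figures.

553 mg

k = ln 2 / 31.6 = 0.02194 h⁻¹
Accumulation ratio R = 1 / (1 − e^(−kτ)) = 1 / (1 − e^(−0.02194×28.0)) = 1 / (1 − 0.5411) = 2.179
Loading dose = maintenance dose × R = 254 × 2.179 ≈ 553 mg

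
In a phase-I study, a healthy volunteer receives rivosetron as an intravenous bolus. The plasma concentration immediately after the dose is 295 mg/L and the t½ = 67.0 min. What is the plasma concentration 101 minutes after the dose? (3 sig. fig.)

k = ln 2 / 67.0 = 0.01035 min⁻¹
101 min is 1.507 half-lives, so C = 295 × (1/2)^1.507 = 295 × 0.3517 ≈ 104 mg/L

104 mg/L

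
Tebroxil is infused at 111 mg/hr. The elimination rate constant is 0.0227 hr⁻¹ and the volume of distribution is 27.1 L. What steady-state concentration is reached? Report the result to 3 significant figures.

CL = k · V = 0.0227 × 27.1 = 0.6152 L/hr
Css = rate / CL = 111 / 0.6152 ≈ 180 mg/L

180 mg/L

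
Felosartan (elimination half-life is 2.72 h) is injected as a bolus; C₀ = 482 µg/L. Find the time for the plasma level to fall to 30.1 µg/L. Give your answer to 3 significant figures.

k = ln 2 / 2.72 = 0.2548 h⁻¹
C(t) = C₀ e^(−kt)  ⇒  t = ln(C₀/C) / k
t = ln(482/30.1) / 0.2548 = 2.773 / 0.2548 ≈ 10.9 hours

10.9 hours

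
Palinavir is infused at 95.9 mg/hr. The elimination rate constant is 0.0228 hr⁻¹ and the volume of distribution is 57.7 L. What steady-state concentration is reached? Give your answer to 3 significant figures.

CL = k · V = 0.0228 × 57.7 = 1.316 L/hr
Css = rate / CL = 95.9 / 1.316 ≈ 72.9 mg/L

72.9 mg/L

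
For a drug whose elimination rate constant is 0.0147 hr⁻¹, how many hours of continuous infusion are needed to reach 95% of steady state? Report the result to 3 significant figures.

204 hours

f = 1 − e^(−kt)  ⇒  t = −ln(1 − f) / k
t = −ln(1 − 0.95) / 0.01470 = 2.996 / 0.01470 ≈ 204 hours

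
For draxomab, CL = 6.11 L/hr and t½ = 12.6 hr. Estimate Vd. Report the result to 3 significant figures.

111 L

k = ln 2 / t½ = ln 2 / 12.6 = 0.05501 hr⁻¹
V = CL / k = 6.11 / 0.05501 ≈ 111 L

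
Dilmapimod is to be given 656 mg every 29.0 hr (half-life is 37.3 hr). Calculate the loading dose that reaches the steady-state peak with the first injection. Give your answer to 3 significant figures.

1570 mg

k = ln 2 / 37.3 = 0.01858 hr⁻¹
Accumulation ratio R = 1 / (1 − e^(−kτ)) = 1 / (1 − e^(−0.01858×29.0)) = 1 / (1 − 0.5834) = 2.400
Loading dose = maintenance dose × R = 656 × 2.400 ≈ 1570 mg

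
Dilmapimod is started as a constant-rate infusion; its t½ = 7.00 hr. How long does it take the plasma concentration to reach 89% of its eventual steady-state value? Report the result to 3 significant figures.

22.3 hours

k = ln 2 / 7.00 = 0.09902 hr⁻¹
f = 1 − e^(−kt)  ⇒  t = −ln(1 − f) / k
t = −ln(1 − 0.89) / 0.09902 = 2.207 / 0.09902 ≈ 22.3 hours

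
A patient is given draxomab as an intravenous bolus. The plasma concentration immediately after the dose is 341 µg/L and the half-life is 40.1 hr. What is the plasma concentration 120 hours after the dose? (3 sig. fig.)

k = ln 2 / 40.1 = 0.01729 hr⁻¹
120 hr is 2.993 half-lives, so C = 341 × (1/2)^2.993 = 341 × 0.1256 ≈ 42.8 µg/L

42.8 µg/L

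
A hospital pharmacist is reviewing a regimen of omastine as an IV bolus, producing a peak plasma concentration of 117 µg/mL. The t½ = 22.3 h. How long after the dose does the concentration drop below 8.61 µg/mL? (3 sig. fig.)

k = ln 2 / 22.3 = 0.03108 h⁻¹
C(t) = C₀ e^(−kt)  ⇒  t = ln(C₀/C) / k
t = ln(117/8.61) / 0.03108 = 2.609 / 0.03108 ≈ 83.9 hours

83.9 hours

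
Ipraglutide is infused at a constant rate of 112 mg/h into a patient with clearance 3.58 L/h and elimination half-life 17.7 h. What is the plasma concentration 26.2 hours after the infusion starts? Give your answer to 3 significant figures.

20.1 mg/L

Css = rate / CL = 112 / 3.58 = 31.28 mg/L
k = ln 2 / 17.7 = 0.03916 h⁻¹
C(t) = Css (1 − e^(−kt)) = 31.28 × (1 − e^(−1.026)) = 31.28 × 0.6416 ≈ 20.1 mg/L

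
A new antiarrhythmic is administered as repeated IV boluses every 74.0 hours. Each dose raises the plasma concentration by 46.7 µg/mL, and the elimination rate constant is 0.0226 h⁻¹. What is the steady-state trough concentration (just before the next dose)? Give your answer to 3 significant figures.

Fraction remaining after one interval: e^(−kτ) = e^(−0.02260 × 74.0) = 0.1878
R = 1 / (1 − 0.1878) = 1.231
Css,max = 46.7 × 1.231 = 57.50 µg/mL
Css,min = Css,max × e^(−kτ) = 57.50 × 0.1878 ≈ 10.8 µg/mL

10.8 µg/mL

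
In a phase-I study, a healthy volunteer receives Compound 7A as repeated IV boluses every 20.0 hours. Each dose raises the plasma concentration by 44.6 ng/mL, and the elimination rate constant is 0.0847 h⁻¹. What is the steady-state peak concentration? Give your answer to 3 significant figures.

Fraction remaining after one interval: e^(−kτ) = e^(−0.08470 × 20.0) = 0.1838
R = 1 / (1 − 0.1838) = 1.225
Css,max = 44.6 × 1.225 ≈ 54.6 ng/mL

54.6 ng/mL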